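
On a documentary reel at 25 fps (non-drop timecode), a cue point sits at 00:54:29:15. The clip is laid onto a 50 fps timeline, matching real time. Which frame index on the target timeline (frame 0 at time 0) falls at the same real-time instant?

frame 163480

Source frame index: (0×3600 + 54×60 + 29) × 25 + 15 = 81740.
Real time: 81740 / (25) = 16348/5 s.
Target frame: (16348/5) × (50) = 163480.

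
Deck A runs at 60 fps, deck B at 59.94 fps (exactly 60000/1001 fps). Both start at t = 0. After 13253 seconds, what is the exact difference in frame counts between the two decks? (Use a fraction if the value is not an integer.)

795180/1001 frames

A emits 60 × 13253 = 795180 frames; B emits 60000/1001 × 13253 = 795180000/1001.
Difference = 795180/1001 frames (≈ 794.3856); B is behind A.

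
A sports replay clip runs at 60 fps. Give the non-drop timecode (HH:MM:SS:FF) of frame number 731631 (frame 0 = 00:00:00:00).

03:23:13:51

731631 ÷ 60 = 12193 full seconds, remainder 51 frames.
12193 s = 3 h 23 min 13 s.
Timecode: 03:23:13:51.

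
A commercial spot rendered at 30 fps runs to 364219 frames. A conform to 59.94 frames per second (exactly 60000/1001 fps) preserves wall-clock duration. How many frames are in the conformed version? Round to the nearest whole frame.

727710 frames

Frames at target rate = 364219 × (60000/1001) / (30) = 728438000/1001 ≈ 727710.290.
Nearest whole frame: 727710.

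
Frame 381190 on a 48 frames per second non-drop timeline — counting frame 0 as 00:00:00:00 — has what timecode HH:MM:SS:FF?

02:12:21:22

381190 ÷ 48 = 7941 full seconds, remainder 22 frames.
7941 s = 2 h 12 min 21 s.
Timecode: 02:12:21:22.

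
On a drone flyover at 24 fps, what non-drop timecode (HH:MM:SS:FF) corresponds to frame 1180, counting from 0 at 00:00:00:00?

00:00:49:04

1180 ÷ 24 = 49 full seconds, remainder 4 frames.
49 s = 0 h 0 min 49 s.
Timecode: 00:00:49:04.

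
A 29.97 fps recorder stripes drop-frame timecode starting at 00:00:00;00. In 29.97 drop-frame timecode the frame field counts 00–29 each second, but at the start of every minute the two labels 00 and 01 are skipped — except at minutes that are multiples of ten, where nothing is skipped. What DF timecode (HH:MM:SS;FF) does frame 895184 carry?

Ten DF minutes hold 17982 frames, so frame 895184 lies in block 49 (frames 881118–899099) with 14066 frames into that block.
The block's first minute is 1800 frames and the rest 1798 each; 14066 frames reaches minute 7, so 49 × 18 + 7 × 2 = 896 labels have been skipped so far.
Adding those back, label number 895184 + 896 = 896080 at 30 labels/s is 29869 s + 10 f = 8 h 17 min 49 s frame 10, i.e. 08:17:49;10.

08:17:49;10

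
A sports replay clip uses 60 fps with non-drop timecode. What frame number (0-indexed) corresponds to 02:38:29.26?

frame 570566

Total seconds to the label: (2 × 3600 + 38 × 60 + 29) = 9509.
Frame index = 9509 × 60 + 26 = 570566.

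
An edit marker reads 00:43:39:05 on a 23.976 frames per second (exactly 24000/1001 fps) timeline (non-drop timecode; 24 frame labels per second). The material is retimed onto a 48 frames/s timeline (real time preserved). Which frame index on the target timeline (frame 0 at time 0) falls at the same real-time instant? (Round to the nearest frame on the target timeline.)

frame 125848

Source frame index: (0×3600 + 43×60 + 39) × 24 + 5 = 62861.
Real time: 62861 / (24000/1001) = 62923861/24000 s.
Target frame: (62923861/24000) × (48) = 62923861/500 ≈ 125847.722 → 125848.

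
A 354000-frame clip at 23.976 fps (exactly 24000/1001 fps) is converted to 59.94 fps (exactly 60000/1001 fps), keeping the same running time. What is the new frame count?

Target frames = source frames × (target rate / source rate) = 354000 × (60000/1001)/(24000/1001) = 354000 × 5/2 = 885000.

885000 frames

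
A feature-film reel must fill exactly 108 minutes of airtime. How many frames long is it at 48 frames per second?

108 min = 6480 s.
Frames = 6480 × 48 = 311040.

311040 frames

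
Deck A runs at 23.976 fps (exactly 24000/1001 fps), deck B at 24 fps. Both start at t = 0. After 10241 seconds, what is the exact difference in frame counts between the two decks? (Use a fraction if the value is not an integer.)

A emits 24000/1001 × 10241 = 3192000/13 frames; B emits 24 × 10241 = 245784.
Difference = 3192/13 frames (≈ 245.5385); B is ahead of A.

3192/13 frames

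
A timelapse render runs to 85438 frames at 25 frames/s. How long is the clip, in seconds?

3417.52 seconds

Running time = 85438 / (25) = 3417.52 s.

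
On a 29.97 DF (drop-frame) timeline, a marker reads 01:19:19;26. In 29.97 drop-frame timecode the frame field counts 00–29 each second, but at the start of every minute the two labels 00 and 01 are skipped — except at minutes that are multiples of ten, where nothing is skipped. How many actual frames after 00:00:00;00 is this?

142652

As if non-drop at 30 labels/s: (1 × 3600 + 19 × 60 + 19) × 30 + 26 = 142796.
Minute boundaries passed: 79; those not divisible by 10: 79 − 7 = 72; dropped labels = 2 × 72 = 144.
Actual frame index = 142796 − 144 = 142652.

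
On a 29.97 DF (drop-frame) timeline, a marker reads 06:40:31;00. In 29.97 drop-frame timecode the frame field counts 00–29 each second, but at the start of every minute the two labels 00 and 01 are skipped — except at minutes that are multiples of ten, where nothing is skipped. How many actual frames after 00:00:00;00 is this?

720210

Complete 10-minute blocks: 40, each 17982 frames → 719280.
Remaining 0 whole minutes in the current block: 0 frames.
Within the current minute: 31 × 30 + 0 = 930. Total = 719280 + 0 + 930 = 720210.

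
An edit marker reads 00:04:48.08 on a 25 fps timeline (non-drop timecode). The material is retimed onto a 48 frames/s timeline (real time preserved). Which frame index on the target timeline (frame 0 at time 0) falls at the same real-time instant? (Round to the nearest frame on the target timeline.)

frame 13839

Source frame index: (0×3600 + 4×60 + 48) × 25 + 8 = 7208.
Real time: 7208 / (25) = 7208/25 s.
Target frame: (7208/25) × (48) = 345984/25 ≈ 13839.360 → 13839.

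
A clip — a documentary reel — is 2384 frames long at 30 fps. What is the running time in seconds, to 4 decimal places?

79.4667 seconds

Running time = 2384 × 1/30 = 1192/15 s ≈ 79.4667 s.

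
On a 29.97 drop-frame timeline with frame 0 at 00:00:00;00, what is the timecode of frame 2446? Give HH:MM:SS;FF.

Each 10-minute DF block holds 10 × 60 × 30 − 9 × 2 = 17982 frames. 2446 ÷ 17982 → 0 full blocks, remainder 2446.
Within the partial block the first minute is 1800 frames and each further minute 1798, so 1 further minute boundary passed. Total skipped labels = 18 × 0 + 2 × 1 = 2.
Non-drop label index = 2446 + 2 = 2448; at 30 labels/s that is 00:01:21:18, i.e. DF 00:01:21;18.

00:01:21;18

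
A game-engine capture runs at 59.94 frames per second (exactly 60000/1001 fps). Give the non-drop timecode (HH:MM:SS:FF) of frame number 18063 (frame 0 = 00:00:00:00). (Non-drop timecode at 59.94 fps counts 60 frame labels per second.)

18063 ÷ 60 = 301 full seconds, remainder 3 frames.
301 s = 0 h 5 min 1 s.
Timecode: 00:05:01:03.

00:05:01:03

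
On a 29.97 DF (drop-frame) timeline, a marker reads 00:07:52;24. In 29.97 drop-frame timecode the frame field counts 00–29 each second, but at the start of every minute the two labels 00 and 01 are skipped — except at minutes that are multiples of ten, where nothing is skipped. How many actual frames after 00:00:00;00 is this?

As if non-drop at 30 labels/s: (0 × 3600 + 7 × 60 + 52) × 30 + 24 = 14184.
Minute boundaries passed: 7; those not divisible by 10: 7 − 0 = 7; dropped labels = 2 × 7 = 14.
Actual frame index = 14184 − 14 = 14170.

14170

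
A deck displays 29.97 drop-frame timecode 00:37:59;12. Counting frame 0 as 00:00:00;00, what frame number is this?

Complete 10-minute blocks: 3, each 17982 frames → 53946.
Remaining 7 whole minutes in the current block: 1800 + 6 × 1798 = 12588 frames.
Within the current minute: 59 × 30 + 12 − 2 = 1780 (labels ;00/;01 skipped at this minute). Total = 53946 + 12588 + 1780 = 68314.

68314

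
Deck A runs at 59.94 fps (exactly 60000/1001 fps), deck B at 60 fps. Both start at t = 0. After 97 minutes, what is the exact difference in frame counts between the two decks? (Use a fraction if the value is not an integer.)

349200/1001 frames

97 min = 5820 s.
A emits 60000/1001 × 5820 = 349200000/1001 frames; B emits 60 × 5820 = 349200.
Difference = 349200/1001 frames (≈ 348.8511); B is ahead of A.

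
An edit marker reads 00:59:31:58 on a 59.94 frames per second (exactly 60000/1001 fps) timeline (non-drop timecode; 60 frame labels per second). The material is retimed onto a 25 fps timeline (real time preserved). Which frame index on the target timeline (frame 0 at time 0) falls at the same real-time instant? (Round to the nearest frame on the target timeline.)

Source frame index: (0×3600 + 59×60 + 31) × 60 + 58 = 214318.
Real time: 214318 / (60000/1001) = 107266159/30000 s.
Target frame: (107266159/30000) × (25) = 107266159/1200 ≈ 89388.466 → 89388.

frame 89388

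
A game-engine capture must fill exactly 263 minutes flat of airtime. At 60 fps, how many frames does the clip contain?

946800 frames

263 min = 15780 s.
Frames = 15780 × 60 = 946800.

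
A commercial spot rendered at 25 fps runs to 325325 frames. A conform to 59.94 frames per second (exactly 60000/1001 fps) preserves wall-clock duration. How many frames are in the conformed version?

Target frames = source frames × (target rate / source rate) = 325325 × (60000/1001)/(25) = 325325 × 2400/1001 = 780000.

780000 frames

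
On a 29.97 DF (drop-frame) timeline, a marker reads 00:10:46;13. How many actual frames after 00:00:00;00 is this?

As if non-drop at 30 labels/s: (0 × 3600 + 10 × 60 + 46) × 30 + 13 = 19393.
Minute boundaries passed: 10; those not divisible by 10: 10 − 1 = 9; dropped labels = 2 × 9 = 18.
Actual frame index = 19393 − 18 = 19375.

19375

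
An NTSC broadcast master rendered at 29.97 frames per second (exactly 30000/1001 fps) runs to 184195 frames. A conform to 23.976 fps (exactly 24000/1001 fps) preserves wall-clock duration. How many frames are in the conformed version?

Target frames = source frames × (target rate / source rate) = 184195 × (24000/1001)/(30000/1001) = 184195 × 4/5 = 147356.

147356 frames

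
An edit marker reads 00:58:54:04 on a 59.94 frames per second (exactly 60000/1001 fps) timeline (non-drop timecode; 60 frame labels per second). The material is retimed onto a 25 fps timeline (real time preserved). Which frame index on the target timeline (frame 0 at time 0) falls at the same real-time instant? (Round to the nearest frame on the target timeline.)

frame 88440

Source frame index: (0×3600 + 58×60 + 54) × 60 + 4 = 212044.
Real time: 212044 / (60000/1001) = 53064011/15000 s.
Target frame: (53064011/15000) × (25) = 53064011/600 ≈ 88440.018 → 88440.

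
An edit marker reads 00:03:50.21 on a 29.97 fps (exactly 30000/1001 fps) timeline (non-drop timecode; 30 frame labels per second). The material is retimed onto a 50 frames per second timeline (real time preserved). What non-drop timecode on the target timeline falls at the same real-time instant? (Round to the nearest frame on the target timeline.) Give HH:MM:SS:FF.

00:03:50:47

Source frame index: (0×3600 + 3×60 + 50) × 30 + 21 = 6921.
Real time: 6921 / (30000/1001) = 2309307/10000 s.
Target frame: (2309307/10000) × (50) = 2309307/200 ≈ 11546.535 → 11547.
At 50 labels/s: frame 11547 → 00:03:50:47.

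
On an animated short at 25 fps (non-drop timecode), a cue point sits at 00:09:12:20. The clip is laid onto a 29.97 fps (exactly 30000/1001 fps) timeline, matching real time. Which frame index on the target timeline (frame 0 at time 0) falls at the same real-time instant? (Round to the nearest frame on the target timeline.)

frame 16567

Source frame index: (0×3600 + 9×60 + 12) × 25 + 20 = 13820.
Real time: 13820 / (25) = 2764/5 s.
Target frame: (2764/5) × (30000/1001) = 16584000/1001 ≈ 16567.433 → 16567.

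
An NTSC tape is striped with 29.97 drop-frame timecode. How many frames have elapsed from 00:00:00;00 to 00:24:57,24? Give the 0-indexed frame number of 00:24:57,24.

44890

As if non-drop at 30 labels/s: (0 × 3600 + 24 × 60 + 57) × 30 + 24 = 44934.
Minute boundaries passed: 24; those not divisible by 10: 24 − 2 = 22; dropped labels = 2 × 22 = 44.
Actual frame index = 44934 − 44 = 44890.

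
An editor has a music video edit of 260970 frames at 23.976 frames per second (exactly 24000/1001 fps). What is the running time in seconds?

10884.62375 seconds

Running time = 260970 / (24000/1001) = 10884.62375 s.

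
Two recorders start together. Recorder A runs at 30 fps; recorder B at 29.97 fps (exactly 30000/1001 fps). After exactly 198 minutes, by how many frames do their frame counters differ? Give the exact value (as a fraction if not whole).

32400/91 frames

198 min = 11880 s.
A emits 30 × 11880 = 356400 frames; B emits 30000/1001 × 11880 = 32400000/91.
Difference = 32400/91 frames (≈ 356.0440); B is behind A.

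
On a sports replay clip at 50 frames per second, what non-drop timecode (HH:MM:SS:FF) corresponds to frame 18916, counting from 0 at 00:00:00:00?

18916 ÷ 50 = 378 full seconds, remainder 16 frames.
378 s = 0 h 6 min 18 s.
Timecode: 00:06:18:16.

00:06:18:16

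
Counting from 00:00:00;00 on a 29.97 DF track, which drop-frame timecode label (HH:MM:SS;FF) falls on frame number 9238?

00:05:08;08

Ten DF minutes hold 17982 frames, so frame 9238 lies in block 0 (frames 0–17981) with 9238 frames into that block.
The block's first minute is 1800 frames and the rest 1798 each; 9238 frames reaches minute 5, so 0 × 18 + 5 × 2 = 10 labels have been skipped so far.
Adding those back, label number 9238 + 10 = 9248 at 30 labels/s is 308 s + 8 f = 0 h 5 min 8 s frame 8, i.e. 00:05:08;08.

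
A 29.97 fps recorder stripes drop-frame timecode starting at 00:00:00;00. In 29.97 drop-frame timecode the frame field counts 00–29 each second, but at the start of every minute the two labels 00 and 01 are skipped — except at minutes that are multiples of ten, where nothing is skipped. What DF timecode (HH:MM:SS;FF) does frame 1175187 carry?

10:53:32;03

Ten DF minutes hold 17982 frames, so frame 1175187 lies in block 65 (frames 1168830–1186811) with 6357 frames into that block.
The block's first minute is 1800 frames and the rest 1798 each; 6357 frames reaches minute 3, so 65 × 18 + 3 × 2 = 1176 labels have been skipped so far.
Adding those back, label number 1175187 + 1176 = 1176363 at 30 labels/s is 39212 s + 3 f = 10 h 53 min 32 s frame 3, i.e. 10:53:32;03.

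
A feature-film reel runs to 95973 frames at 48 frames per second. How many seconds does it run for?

Running time = 95973 / (48) = 1999.4375 s.

1999.4375 seconds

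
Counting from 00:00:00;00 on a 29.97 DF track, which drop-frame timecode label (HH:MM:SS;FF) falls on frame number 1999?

00:01:06;21

Ten DF minutes hold 17982 frames, so frame 1999 lies in block 0 (frames 0–17981) with 1999 frames into that block.
The block's first minute is 1800 frames and the rest 1798 each; 1999 frames reaches minute 1, so 0 × 18 + 1 × 2 = 2 labels have been skipped so far.
Adding those back, label number 1999 + 2 = 2001 at 30 labels/s is 66 s + 21 f = 0 h 1 min 6 s frame 21, i.e. 00:01:06;21.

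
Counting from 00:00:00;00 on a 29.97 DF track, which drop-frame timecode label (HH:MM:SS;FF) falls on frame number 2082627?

19:18:10;13

Ten DF minutes hold 17982 frames, so frame 2082627 lies in block 115 (frames 2067930–2085911) with 14697 frames into that block.
The block's first minute is 1800 frames and the rest 1798 each; 14697 frames reaches minute 8, so 115 × 18 + 8 × 2 = 2086 labels have been skipped so far.
Adding those back, label number 2082627 + 2086 = 2084713 at 30 labels/s is 69490 s + 13 f = 19 h 18 min 10 s frame 13, i.e. 19:18:10;13.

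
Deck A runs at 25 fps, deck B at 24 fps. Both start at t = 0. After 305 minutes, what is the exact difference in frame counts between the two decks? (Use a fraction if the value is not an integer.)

305 min = 18300 s.
A emits 25 × 18300 = 457500 frames; B emits 24 × 18300 = 439200.
Difference = 18300 frames; B is behind A.

18300 frames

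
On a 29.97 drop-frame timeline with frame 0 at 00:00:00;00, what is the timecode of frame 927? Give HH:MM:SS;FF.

Ten DF minutes hold 17982 frames, so frame 927 lies in block 0 (frames 0–17981) with 927 frames into that block.
The block's first minute is 1800 frames and the rest 1798 each; 927 frames reaches minute 0, so 0 × 18 + 0 × 2 = 0 labels have been skipped so far.
Adding those back, label number 927 + 0 = 927 at 30 labels/s is 30 s + 27 f = 0 h 0 min 30 s frame 27, i.e. 00:00:30;27.

00:00:30;27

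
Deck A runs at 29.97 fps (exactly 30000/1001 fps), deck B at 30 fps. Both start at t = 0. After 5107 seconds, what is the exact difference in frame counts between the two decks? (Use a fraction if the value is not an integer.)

153210/1001 frames

A emits 30000/1001 × 5107 = 153210000/1001 frames; B emits 30 × 5107 = 153210.
Difference = 153210/1001 frames (≈ 153.0569); B is ahead of A.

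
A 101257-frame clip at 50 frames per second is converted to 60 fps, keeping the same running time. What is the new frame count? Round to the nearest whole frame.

121508 frames

Frames at target rate = 101257 × (60) / (50) = 607542/5 ≈ 121508.400.
Nearest whole frame: 121508.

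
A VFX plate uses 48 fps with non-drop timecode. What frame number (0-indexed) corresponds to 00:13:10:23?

37943

Total seconds to the label: (0 × 3600 + 13 × 60 + 10) = 790.
Frame index = 790 × 48 + 23 = 37943.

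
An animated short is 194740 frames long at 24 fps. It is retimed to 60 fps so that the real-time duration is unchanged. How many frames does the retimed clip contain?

486850 frames

Target frames = source frames × (target rate / source rate) = 194740 × (60)/(24) = 194740 × 5/2 = 486850.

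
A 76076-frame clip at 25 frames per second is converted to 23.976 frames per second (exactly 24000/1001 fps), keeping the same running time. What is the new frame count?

Target frames = source frames × (target rate / source rate) = 76076 × (24000/1001)/(25) = 76076 × 960/1001 = 72960.

72960 frames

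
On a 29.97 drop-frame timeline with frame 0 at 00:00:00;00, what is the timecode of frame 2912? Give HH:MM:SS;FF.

00:01:37;04

Each 10-minute DF block holds 10 × 60 × 30 − 9 × 2 = 17982 frames. 2912 ÷ 17982 → 0 full blocks, remainder 2912.
Within the partial block the first minute is 1800 frames and each further minute 1798, so 1 further minute boundary passed. Total skipped labels = 18 × 0 + 2 × 1 = 2.
Non-drop label index = 2912 + 2 = 2914; at 30 labels/s that is 00:01:37:04, i.e. DF 00:01:37;04.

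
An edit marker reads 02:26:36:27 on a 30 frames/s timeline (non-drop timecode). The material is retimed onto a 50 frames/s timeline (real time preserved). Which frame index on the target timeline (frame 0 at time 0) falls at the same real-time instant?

frame 439845

Source frame index: (2×3600 + 26×60 + 36) × 30 + 27 = 263907.
Real time: 263907 / (30) = 87969/10 s.
Target frame: (87969/10) × (50) = 439845.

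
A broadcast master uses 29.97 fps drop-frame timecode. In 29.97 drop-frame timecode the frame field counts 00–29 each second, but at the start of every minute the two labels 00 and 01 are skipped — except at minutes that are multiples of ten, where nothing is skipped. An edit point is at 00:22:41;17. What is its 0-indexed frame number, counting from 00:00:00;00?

Complete 10-minute blocks: 2, each 17982 frames → 35964.
Remaining 2 whole minutes in the current block: 1800 + 1 × 1798 = 3598 frames.
Within the current minute: 41 × 30 + 17 − 2 = 1245 (labels ;00/;01 skipped at this minute). Total = 35964 + 3598 + 1245 = 40807.

40807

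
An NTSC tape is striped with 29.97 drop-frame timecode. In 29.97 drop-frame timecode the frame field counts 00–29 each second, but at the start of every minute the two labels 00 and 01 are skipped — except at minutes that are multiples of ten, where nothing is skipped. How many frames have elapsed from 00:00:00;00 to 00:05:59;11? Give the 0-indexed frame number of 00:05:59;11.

10771

Complete 10-minute blocks: 0, each 17982 frames → 0.
Remaining 5 whole minutes in the current block: 1800 + 4 × 1798 = 8992 frames.
Within the current minute: 59 × 30 + 11 − 2 = 1779 (labels ;00/;01 skipped at this minute). Total = 0 + 8992 + 1779 = 10771.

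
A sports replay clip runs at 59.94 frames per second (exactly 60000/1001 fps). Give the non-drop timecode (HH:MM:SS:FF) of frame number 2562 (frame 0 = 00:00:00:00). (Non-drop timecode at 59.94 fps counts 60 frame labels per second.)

00:00:42:42

2562 ÷ 60 = 42 full seconds, remainder 42 frames.
42 s = 0 h 0 min 42 s.
Timecode: 00:00:42:42.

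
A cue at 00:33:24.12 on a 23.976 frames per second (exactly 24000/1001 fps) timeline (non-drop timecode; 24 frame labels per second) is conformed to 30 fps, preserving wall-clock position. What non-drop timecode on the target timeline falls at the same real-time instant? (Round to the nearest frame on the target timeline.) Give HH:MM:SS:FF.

Source frame index: (0×3600 + 33×60 + 24) × 24 + 12 = 48108.
Real time: 48108 / (24000/1001) = 4013009/2000 s.
Target frame: (4013009/2000) × (30) = 12039027/200 ≈ 60195.135 → 60195.
At 30 labels/s: frame 60195 → 00:33:26:15.

00:33:26:15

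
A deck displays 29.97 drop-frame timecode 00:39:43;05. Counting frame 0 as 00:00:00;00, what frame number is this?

71423

As if non-drop at 30 labels/s: (0 × 3600 + 39 × 60 + 43) × 30 + 5 = 71495.
Minute boundaries passed: 39; those not divisible by 10: 39 − 3 = 36; dropped labels = 2 × 36 = 72.
Actual frame index = 71495 − 72 = 71423.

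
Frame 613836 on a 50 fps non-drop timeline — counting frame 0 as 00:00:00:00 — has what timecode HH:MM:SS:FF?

613836 ÷ 50 = 12276 full seconds, remainder 36 frames.
12276 s = 3 h 24 min 36 s.
Timecode: 03:24:36:36.

03:24:36:36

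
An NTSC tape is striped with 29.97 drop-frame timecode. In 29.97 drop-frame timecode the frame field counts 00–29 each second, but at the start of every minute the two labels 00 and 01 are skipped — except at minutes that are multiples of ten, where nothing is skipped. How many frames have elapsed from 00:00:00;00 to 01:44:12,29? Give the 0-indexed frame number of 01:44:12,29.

187401

Complete 10-minute blocks: 10, each 17982 frames → 179820.
Remaining 4 whole minutes in the current block: 1800 + 3 × 1798 = 7194 frames.
Within the current minute: 12 × 30 + 29 − 2 = 387 (labels ;00/;01 skipped at this minute). Total = 179820 + 7194 + 387 = 187401.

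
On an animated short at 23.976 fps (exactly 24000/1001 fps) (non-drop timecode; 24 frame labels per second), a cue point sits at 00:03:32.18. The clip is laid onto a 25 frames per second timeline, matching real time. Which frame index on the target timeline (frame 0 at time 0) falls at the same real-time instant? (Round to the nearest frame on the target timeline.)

frame 5324

Source frame index: (0×3600 + 3×60 + 32) × 24 + 18 = 5106.
Real time: 5106 / (24000/1001) = 851851/4000 s.
Target frame: (851851/4000) × (25) = 851851/160 ≈ 5324.069 → 5324.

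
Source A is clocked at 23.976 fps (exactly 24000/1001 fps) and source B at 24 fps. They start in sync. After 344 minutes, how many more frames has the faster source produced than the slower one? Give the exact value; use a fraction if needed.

344 min = 20640 s.
A emits 24000/1001 × 20640 = 495360000/1001 frames; B emits 24 × 20640 = 495360.
Difference = 495360/1001 frames (≈ 494.8651); B is ahead of A.

495360/1001 frames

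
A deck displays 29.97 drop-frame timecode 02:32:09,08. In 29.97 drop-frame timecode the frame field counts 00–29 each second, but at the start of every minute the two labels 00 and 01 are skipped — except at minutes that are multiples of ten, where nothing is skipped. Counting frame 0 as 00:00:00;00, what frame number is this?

273604

Complete 10-minute blocks: 15, each 17982 frames → 269730.
Remaining 2 whole minutes in the current block: 1800 + 1 × 1798 = 3598 frames.
Within the current minute: 9 × 30 + 8 − 2 = 276 (labels ;00/;01 skipped at this minute). Total = 269730 + 3598 + 276 = 273604.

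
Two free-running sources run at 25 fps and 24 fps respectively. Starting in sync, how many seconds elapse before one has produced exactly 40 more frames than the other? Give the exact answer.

40 seconds

The gap grows by |24 − 25| = 1 frame per second.
Time for a 40-frame gap: 40 ÷ (1) = 40 s.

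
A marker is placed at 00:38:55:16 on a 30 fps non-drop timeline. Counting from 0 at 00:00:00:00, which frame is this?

frame 70066

Total seconds to the label: (0 × 3600 + 38 × 60 + 55) = 2335.
Frame index = 2335 × 30 + 16 = 70066.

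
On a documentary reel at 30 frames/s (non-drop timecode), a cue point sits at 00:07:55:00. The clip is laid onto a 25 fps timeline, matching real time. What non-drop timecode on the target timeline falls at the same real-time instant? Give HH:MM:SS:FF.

Source frame index: (0×3600 + 7×60 + 55) × 30 + 0 = 14250.
Real time: 14250 / (30) = 475 s.
Target frame: (475) × (25) = 11875.
At 25 labels/s: frame 11875 → 00:07:55:00.

00:07:55:00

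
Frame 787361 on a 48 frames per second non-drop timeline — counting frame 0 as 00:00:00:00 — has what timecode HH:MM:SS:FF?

787361 ÷ 48 = 16403 full seconds, remainder 17 frames.
16403 s = 4 h 33 min 23 s.
Timecode: 04:33:23:17.

04:33:23:17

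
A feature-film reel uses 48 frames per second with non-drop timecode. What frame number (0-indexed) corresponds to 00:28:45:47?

Total seconds to the label: (0 × 3600 + 28 × 60 + 45) = 1725.
Frame index = 1725 × 48 + 47 = 82847.

frame 82847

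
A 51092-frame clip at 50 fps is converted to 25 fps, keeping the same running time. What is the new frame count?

Target frames = source frames × (target rate / source rate) = 51092 × (25)/(50) = 51092 × 1/2 = 25546.

25546 frames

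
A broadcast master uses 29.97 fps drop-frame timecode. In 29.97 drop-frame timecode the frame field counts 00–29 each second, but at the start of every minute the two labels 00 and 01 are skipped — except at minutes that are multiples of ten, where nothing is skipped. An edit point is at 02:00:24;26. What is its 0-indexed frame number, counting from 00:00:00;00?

216530

As if non-drop at 30 labels/s: (2 × 3600 + 0 × 60 + 24) × 30 + 26 = 216746.
Minute boundaries passed: 120; those not divisible by 10: 120 − 12 = 108; dropped labels = 2 × 108 = 216.
Actual frame index = 216746 − 216 = 216530.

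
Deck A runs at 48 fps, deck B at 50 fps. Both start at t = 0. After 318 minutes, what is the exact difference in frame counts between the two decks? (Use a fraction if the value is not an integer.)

318 min = 19080 s.
A emits 48 × 19080 = 915840 frames; B emits 50 × 19080 = 954000.
Difference = 38160 frames; B is ahead of A.

38160 frames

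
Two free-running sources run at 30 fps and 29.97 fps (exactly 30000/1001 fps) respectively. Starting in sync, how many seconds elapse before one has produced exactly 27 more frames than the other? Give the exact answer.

900.9 seconds

The gap grows by |30000/1001 − 30| = 30/1001 frames per second.
Time for a 27-frame gap: 27 ÷ (30/1001) = 900.9 s.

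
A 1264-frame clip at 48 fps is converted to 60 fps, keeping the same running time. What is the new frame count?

1580 frames

Target frames = source frames × (target rate / source rate) = 1264 × (60)/(48) = 1264 × 5/4 = 1580.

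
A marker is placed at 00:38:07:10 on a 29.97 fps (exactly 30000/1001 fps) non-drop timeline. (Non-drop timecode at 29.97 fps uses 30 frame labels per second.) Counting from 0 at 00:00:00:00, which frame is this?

Total seconds to the label: (0 × 3600 + 38 × 60 + 7) = 2287.
Frame index = 2287 × 30 + 10 = 68620.

68620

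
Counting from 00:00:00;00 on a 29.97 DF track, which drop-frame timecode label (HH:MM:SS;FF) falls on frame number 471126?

04:21:59;26

Ten DF minutes hold 17982 frames, so frame 471126 lies in block 26 (frames 467532–485513) with 3594 frames into that block.
The block's first minute is 1800 frames and the rest 1798 each; 3594 frames reaches minute 1, so 26 × 18 + 1 × 2 = 470 labels have been skipped so far.
Adding those back, label number 471126 + 470 = 471596 at 30 labels/s is 15719 s + 26 f = 4 h 21 min 59 s frame 26, i.e. 04:21:59;26.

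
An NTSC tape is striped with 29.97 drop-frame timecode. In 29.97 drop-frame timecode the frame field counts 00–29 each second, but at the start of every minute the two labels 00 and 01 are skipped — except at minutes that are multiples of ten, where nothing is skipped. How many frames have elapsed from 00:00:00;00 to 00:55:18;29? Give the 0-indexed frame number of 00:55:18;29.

Complete 10-minute blocks: 5, each 17982 frames → 89910.
Remaining 5 whole minutes in the current block: 1800 + 4 × 1798 = 8992 frames.
Within the current minute: 18 × 30 + 29 − 2 = 567 (labels ;00/;01 skipped at this minute). Total = 89910 + 8992 + 567 = 99469.

99469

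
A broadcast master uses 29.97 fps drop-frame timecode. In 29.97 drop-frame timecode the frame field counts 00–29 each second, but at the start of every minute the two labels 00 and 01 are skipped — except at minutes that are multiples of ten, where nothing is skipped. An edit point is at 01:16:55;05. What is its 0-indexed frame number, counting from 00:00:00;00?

138317

Complete 10-minute blocks: 7, each 17982 frames → 125874.
Remaining 6 whole minutes in the current block: 1800 + 5 × 1798 = 10790 frames.
Within the current minute: 55 × 30 + 5 − 2 = 1653 (labels ;00/;01 skipped at this minute). Total = 125874 + 10790 + 1653 = 138317.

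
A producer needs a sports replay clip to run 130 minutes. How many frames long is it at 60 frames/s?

468000 frames

130 min = 7800 s.
Frames = 7800 × 60 = 468000.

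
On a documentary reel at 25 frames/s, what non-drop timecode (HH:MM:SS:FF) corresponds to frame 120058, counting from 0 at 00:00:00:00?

01:20:02:08

120058 ÷ 25 = 4802 full seconds, remainder 8 frames.
4802 s = 1 h 20 min 2 s.
Timecode: 01:20:02:08.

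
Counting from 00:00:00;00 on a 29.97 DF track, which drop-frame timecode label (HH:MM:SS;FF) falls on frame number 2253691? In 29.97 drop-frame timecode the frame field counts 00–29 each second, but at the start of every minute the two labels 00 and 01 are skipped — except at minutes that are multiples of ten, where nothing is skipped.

Each 10-minute DF block holds 10 × 60 × 30 − 9 × 2 = 17982 frames. 2253691 ÷ 17982 → 125 full blocks, remainder 5941.
Within the partial block the first minute is 1800 frames and each further minute 1798, so 3 further minute boundaries passed. Total skipped labels = 18 × 125 + 2 × 3 = 2256.
Non-drop label index = 2253691 + 2256 = 2255947; at 30 labels/s that is 20:53:18:07, i.e. DF 20:53:18;07.

20:53:18;07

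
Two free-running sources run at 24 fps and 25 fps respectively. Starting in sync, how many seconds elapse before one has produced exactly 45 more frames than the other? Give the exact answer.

45 seconds

The gap grows by |25 − 24| = 1 frame per second.
Time for a 45-frame gap: 45 ÷ (1) = 45 s.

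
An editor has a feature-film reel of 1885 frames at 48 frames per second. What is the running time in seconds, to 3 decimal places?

Running time = 1885 × 1/48 = 1885/48 s ≈ 39.271 s.

39.271 seconds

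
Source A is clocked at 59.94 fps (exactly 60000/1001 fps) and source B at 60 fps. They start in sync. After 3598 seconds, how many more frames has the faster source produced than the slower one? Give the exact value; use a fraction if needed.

A emits 60000/1001 × 3598 = 30840000/143 frames; B emits 60 × 3598 = 215880.
Difference = 30840/143 frames (≈ 215.6643); B is ahead of A.

30840/143 frames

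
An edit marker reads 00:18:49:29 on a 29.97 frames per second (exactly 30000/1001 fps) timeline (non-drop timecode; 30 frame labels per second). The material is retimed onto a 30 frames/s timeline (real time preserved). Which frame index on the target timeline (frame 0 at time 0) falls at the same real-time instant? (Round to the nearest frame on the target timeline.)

frame 33933

Source frame index: (0×3600 + 18×60 + 49) × 30 + 29 = 33899.
Real time: 33899 / (30000/1001) = 33932899/30000 s.
Target frame: (33932899/30000) × (30) = 33932899/1000 ≈ 33932.899 → 33933.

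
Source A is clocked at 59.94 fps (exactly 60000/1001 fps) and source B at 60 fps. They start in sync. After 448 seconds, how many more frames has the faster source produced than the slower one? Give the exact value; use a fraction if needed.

3840/143 frames

A emits 60000/1001 × 448 = 3840000/143 frames; B emits 60 × 448 = 26880.
Difference = 3840/143 frames (≈ 26.8531); B is ahead of A.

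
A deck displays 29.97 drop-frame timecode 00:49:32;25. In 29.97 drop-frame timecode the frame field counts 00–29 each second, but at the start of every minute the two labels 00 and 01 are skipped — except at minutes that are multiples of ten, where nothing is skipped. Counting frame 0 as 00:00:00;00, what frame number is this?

89095

Complete 10-minute blocks: 4, each 17982 frames → 71928.
Remaining 9 whole minutes in the current block: 1800 + 8 × 1798 = 16184 frames.
Within the current minute: 32 × 30 + 25 − 2 = 983 (labels ;00/;01 skipped at this minute). Total = 71928 + 16184 + 983 = 89095.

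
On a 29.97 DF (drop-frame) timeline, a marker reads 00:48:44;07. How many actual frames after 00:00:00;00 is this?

87639

Complete 10-minute blocks: 4, each 17982 frames → 71928.
Remaining 8 whole minutes in the current block: 1800 + 7 × 1798 = 14386 frames.
Within the current minute: 44 × 30 + 7 − 2 = 1325 (labels ;00/;01 skipped at this minute). Total = 71928 + 14386 + 1325 = 87639.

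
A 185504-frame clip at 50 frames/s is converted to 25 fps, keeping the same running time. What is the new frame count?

Frames at target rate = 185504 × (25) / (50) = 92752.

92752 frames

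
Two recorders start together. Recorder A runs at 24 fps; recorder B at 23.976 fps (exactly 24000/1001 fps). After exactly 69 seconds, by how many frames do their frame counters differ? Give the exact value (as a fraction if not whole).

A emits 24 × 69 = 1656 frames; B emits 24000/1001 × 69 = 1656000/1001.
Difference = 1656/1001 frames (≈ 1.6543); B is behind A.

1656/1001 frames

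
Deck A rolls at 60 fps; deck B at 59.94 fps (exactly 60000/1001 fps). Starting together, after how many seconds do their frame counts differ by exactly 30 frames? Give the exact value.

500.5 seconds

The gap grows by |60000/1001 − 60| = 60/1001 frames per second.
Time for a 30-frame gap: 30 ÷ (60/1001) = 500.5 s.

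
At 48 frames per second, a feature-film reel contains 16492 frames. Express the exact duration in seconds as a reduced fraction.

4123/12 seconds

Running time = 16492 ÷ (48) = 16492 × 1/48 = 4123/12 s.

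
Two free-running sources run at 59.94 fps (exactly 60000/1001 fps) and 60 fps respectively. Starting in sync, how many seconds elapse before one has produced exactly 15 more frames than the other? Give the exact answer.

250.25 seconds

The gap grows by |60 − 60000/1001| = 60/1001 frames per second.
Time for a 15-frame gap: 15 ÷ (60/1001) = 250.25 s.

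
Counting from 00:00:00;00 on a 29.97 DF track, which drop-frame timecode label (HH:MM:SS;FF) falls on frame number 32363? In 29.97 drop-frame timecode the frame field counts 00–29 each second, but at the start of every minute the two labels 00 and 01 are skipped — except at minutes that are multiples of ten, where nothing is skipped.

Each 10-minute DF block holds 10 × 60 × 30 − 9 × 2 = 17982 frames. 32363 ÷ 17982 → 1 full block, remainder 14381.
Within the partial block the first minute is 1800 frames and each further minute 1798, so 7 further minute boundaries passed. Total skipped labels = 18 × 1 + 2 × 7 = 32.
Non-drop label index = 32363 + 32 = 32395; at 30 labels/s that is 00:17:59:25, i.e. DF 00:17:59;25.

00:17:59;25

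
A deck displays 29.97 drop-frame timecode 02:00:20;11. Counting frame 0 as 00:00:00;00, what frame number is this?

216395

Complete 10-minute blocks: 12, each 17982 frames → 215784.
Remaining 0 whole minutes in the current block: 0 frames.
Within the current minute: 20 × 30 + 11 = 611. Total = 215784 + 0 + 611 = 216395.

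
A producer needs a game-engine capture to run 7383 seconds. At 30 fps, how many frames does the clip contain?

221490 frames

Frames = 7383 × 30 = 221490.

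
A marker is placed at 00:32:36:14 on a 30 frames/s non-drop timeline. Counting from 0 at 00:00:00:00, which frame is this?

58694

Total seconds to the label: (0 × 3600 + 32 × 60 + 36) = 1956.
Frame index = 1956 × 30 + 14 = 58694.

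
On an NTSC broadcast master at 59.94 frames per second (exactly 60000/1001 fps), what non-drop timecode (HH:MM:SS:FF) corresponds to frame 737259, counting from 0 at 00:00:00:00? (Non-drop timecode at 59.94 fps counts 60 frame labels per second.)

737259 ÷ 60 = 12287 full seconds, remainder 39 frames.
12287 s = 3 h 24 min 47 s.
Timecode: 03:24:47:39.

03:24:47:39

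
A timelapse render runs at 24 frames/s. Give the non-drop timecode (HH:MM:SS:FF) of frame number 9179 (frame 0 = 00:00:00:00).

9179 ÷ 24 = 382 full seconds, remainder 11 frames.
382 s = 0 h 6 min 22 s.
Timecode: 00:06:22:11.

00:06:22:11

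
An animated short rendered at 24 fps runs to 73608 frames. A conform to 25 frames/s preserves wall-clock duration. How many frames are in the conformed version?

76675 frames

Target frames = source frames × (target rate / source rate) = 73608 × (25)/(24) = 73608 × 25/24 = 76675.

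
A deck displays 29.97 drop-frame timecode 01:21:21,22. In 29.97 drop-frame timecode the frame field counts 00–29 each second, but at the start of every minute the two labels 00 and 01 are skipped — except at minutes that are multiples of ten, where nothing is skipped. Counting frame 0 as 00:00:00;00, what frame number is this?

Complete 10-minute blocks: 8, each 17982 frames → 143856.
Remaining 1 whole minute in the current block: 1800 + 0 × 1798 = 1800 frames.
Within the current minute: 21 × 30 + 22 − 2 = 650 (labels ;00/;01 skipped at this minute). Total = 143856 + 1800 + 650 = 146306.

146306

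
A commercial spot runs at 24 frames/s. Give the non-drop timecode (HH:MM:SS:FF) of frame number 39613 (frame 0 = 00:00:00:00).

39613 ÷ 24 = 1650 full seconds, remainder 13 frames.
1650 s = 0 h 27 min 30 s.
Timecode: 00:27:30:13.

00:27:30:13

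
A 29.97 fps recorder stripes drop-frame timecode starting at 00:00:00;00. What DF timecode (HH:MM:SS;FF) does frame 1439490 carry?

13:20:31;00

Each 10-minute DF block holds 10 × 60 × 30 − 9 × 2 = 17982 frames. 1439490 ÷ 17982 → 80 full blocks, remainder 930.
Within the partial block the first minute is 1800 frames and each further minute 1798, so 0 further minute boundaries passed. Total skipped labels = 18 × 80 + 2 × 0 = 1440.
Non-drop label index = 1439490 + 1440 = 1440930; at 30 labels/s that is 13:20:31:00, i.e. DF 13:20:31;00.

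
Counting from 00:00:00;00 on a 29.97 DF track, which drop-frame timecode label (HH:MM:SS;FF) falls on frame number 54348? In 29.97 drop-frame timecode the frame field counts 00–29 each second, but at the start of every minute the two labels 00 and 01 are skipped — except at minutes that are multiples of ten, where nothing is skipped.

00:30:13;12

Each 10-minute DF block holds 10 × 60 × 30 − 9 × 2 = 17982 frames. 54348 ÷ 17982 → 3 full blocks, remainder 402.
Within the partial block the first minute is 1800 frames and each further minute 1798, so 0 further minute boundaries passed. Total skipped labels = 18 × 3 + 2 × 0 = 54.
Non-drop label index = 54348 + 54 = 54402; at 30 labels/s that is 00:30:13:12, i.e. DF 00:30:13;12.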